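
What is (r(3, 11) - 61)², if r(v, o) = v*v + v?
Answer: 2401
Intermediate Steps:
r(v, o) = v + v² (r(v, o) = v² + v = v + v²)
(r(3, 11) - 61)² = (3*(1 + 3) - 61)² = (3*4 - 61)² = (12 - 61)² = (-49)² = 2401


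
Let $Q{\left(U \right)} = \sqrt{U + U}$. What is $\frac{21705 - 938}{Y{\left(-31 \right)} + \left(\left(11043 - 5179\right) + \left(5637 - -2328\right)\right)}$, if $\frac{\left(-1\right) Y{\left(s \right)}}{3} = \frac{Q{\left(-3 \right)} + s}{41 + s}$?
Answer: $\frac{28737997610}{19149854743} + \frac{623010 i \sqrt{6}}{19149854743} \approx 1.5007 + 7.969 \cdot 10^{-5} i$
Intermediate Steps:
$Q{\left(U \right)} = \sqrt{2} \sqrt{U}$ ($Q{\left(U \right)} = \sqrt{2 U} = \sqrt{2} \sqrt{U}$)
$Y{\left(s \right)} = - \frac{3 \left(s + i \sqrt{6}\right)}{41 + s}$ ($Y{\left(s \right)} = - 3 \frac{\sqrt{2} \sqrt{-3} + s}{41 + s} = - 3 \frac{\sqrt{2} i \sqrt{3} + s}{41 + s} = - 3 \frac{i \sqrt{6} + s}{41 + s} = - 3 \frac{s + i \sqrt{6}}{41 + s} = - \frac{3 \left(s + i \sqrt{6}\right)}{41 + s}$)
$\frac{21705 - 938}{Y{\left(-31 \right)} + \left(\left(11043 - 5179\right) + \left(5637 - -2328\right)\right)} = \frac{21705 - 938}{\frac{3 \left(\left(-1\right) \left(-31\right) - i \sqrt{6}\right)}{41 - 31} + \left(\left(11043 - 5179\right) + \left(5637 - -2328\right)\right)} = \frac{20767}{\frac{3 \left(31 - i \sqrt{6}\right)}{10} + \left(5864 + \left(5637 + 2328\right)\right)} = \frac{20767}{3 \cdot \frac{1}{10} \left(31 - i \sqrt{6}\right) + \left(5864 + 7965\right)} = \frac{20767}{\left(\frac{93}{10} - \frac{3 i \sqrt{6}}{10}\right) + 13829} = \frac{20767}{\frac{138383}{10} - \frac{3 i \sqrt{6}}{10}}$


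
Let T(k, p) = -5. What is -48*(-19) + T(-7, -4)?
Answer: 907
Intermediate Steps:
-48*(-19) + T(-7, -4) = -48*(-19) - 5 = 912 - 5 = 907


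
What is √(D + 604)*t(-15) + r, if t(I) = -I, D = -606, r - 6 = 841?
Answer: 847 + 15*I*√2 ≈ 847.0 + 21.213*I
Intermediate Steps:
r = 847 (r = 6 + 841 = 847)
√(D + 604)*t(-15) + r = √(-606 + 604)*(-1*(-15)) + 847 = √(-2)*15 + 847 = (I*√2)*15 + 847 = 15*I*√2 + 847 = 847 + 15*I*√2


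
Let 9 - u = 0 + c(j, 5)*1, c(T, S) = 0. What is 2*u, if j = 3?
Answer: 18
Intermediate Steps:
u = 9 (u = 9 - (0 + 0*1) = 9 - (0 + 0) = 9 - 1*0 = 9 + 0 = 9)
2*u = 2*9 = 18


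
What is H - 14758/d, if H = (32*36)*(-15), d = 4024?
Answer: -34774739/2012 ≈ -17284.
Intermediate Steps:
H = -17280 (H = 1152*(-15) = -17280)
H - 14758/d = -17280 - 14758/4024 = -17280 - 14758*1/4024 = -17280 - 7379/2012 = -34774739/2012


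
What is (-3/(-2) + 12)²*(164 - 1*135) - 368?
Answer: 19669/4 ≈ 4917.3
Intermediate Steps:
(-3/(-2) + 12)²*(164 - 1*135) - 368 = (-3*(-½) + 12)²*(164 - 135) - 368 = (3/2 + 12)²*29 - 368 = (27/2)²*29 - 368 = (729/4)*29 - 368 = 21141/4 - 368 = 19669/4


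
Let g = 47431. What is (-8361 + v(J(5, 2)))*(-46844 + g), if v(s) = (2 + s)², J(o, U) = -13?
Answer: -4836880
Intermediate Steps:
(-8361 + v(J(5, 2)))*(-46844 + g) = (-8361 + (2 - 13)²)*(-46844 + 47431) = (-8361 + (-11)²)*587 = (-8361 + 121)*587 = -8240*587 = -4836880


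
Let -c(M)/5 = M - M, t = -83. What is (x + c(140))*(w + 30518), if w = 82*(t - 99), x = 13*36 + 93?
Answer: 8748234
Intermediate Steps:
x = 561 (x = 468 + 93 = 561)
c(M) = 0 (c(M) = -5*(M - M) = -5*0 = 0)
w = -14924 (w = 82*(-83 - 99) = 82*(-182) = -14924)
(x + c(140))*(w + 30518) = (561 + 0)*(-14924 + 30518) = 561*15594 = 8748234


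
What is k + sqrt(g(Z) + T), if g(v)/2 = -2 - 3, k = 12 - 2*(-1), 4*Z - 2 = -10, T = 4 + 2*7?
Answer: 14 + 2*sqrt(2) ≈ 16.828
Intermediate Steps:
T = 18 (T = 4 + 14 = 18)
Z = -2 (Z = 1/2 + (1/4)*(-10) = 1/2 - 5/2 = -2)
k = 14 (k = 12 + 2 = 14)
g(v) = -10 (g(v) = 2*(-2 - 3) = 2*(-5) = -10)
k + sqrt(g(Z) + T) = 14 + sqrt(-10 + 18) = 14 + sqrt(8) = 14 + 2*sqrt(2)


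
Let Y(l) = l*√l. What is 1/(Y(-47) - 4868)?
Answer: I/(-4868*I + 47*√47) ≈ -0.00020453 + 1.3538e-5*I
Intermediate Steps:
Y(l) = l^(3/2)
1/(Y(-47) - 4868) = 1/((-47)^(3/2) - 4868) = 1/(-47*I*√47 - 4868) = 1/(-4868 - 47*I*√47)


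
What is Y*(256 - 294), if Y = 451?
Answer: -17138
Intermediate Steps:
Y*(256 - 294) = 451*(256 - 294) = 451*(-38) = -17138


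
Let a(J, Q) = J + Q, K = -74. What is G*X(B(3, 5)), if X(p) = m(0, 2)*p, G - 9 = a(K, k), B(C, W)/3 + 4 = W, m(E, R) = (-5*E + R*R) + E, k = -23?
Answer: -1056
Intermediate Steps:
m(E, R) = R**2 - 4*E (m(E, R) = (-5*E + R**2) + E = (R**2 - 5*E) + E = R**2 - 4*E)
B(C, W) = -12 + 3*W
G = -88 (G = 9 + (-74 - 23) = 9 - 97 = -88)
X(p) = 4*p (X(p) = (2**2 - 4*0)*p = (4 + 0)*p = 4*p)
G*X(B(3, 5)) = -352*(-12 + 3*5) = -352*(-12 + 15) = -352*3 = -88*12 = -1056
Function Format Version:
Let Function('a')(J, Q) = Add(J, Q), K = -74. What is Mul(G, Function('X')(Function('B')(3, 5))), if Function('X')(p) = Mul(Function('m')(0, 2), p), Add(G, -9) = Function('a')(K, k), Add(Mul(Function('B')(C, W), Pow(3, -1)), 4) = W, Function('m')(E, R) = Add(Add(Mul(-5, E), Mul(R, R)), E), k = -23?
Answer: -1056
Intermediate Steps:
Function('m')(E, R) = Add(Pow(R, 2), Mul(-4, E)) (Function('m')(E, R) = Add(Add(Mul(-5, E), Pow(R, 2)), E) = Add(Add(Pow(R, 2), Mul(-5, E)), E) = Add(Pow(R, 2), Mul(-4, E)))
Function('B')(C, W) = Add(-12, Mul(3, W))
G = -88 (G = Add(9, Add(-74, -23)) = Add(9, -97) = -88)
Function('X')(p) = Mul(4, p) (Function('X')(p) = Mul(Add(Pow(2, 2), Mul(-4, 0)), p) = Mul(Add(4, 0), p) = Mul(4, p))
Mul(G, Function('X')(Function('B')(3, 5))) = Mul(-88, Mul(4, Add(-12, Mul(3, 5)))) = Mul(-88, Mul(4, Add(-12, 15))) = Mul(-88, Mul(4, 3)) = Mul(-88, 12) = -1056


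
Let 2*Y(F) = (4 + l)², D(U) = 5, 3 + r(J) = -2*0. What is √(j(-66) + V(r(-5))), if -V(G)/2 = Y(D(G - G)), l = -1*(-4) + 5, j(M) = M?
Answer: I*√235 ≈ 15.33*I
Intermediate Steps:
r(J) = -3 (r(J) = -3 - 2*0 = -3 + 0 = -3)
l = 9 (l = 4 + 5 = 9)
Y(F) = 169/2 (Y(F) = (4 + 9)²/2 = (½)*13² = (½)*169 = 169/2)
V(G) = -169 (V(G) = -2*169/2 = -169)
√(j(-66) + V(r(-5))) = √(-66 - 169) = √(-235) = I*√235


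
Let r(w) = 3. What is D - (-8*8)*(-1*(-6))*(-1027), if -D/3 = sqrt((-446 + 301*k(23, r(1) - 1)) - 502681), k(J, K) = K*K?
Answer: -394368 - 3*I*sqrt(501923) ≈ -3.9437e+5 - 2125.4*I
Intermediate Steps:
k(J, K) = K**2
D = -3*I*sqrt(501923) (D = -3*sqrt((-446 + 301*(3 - 1)**2) - 502681) = -3*sqrt((-446 + 301*2**2) - 502681) = -3*sqrt((-446 + 301*4) - 502681) = -3*sqrt((-446 + 1204) - 502681) = -3*sqrt(758 - 502681) = -3*I*sqrt(501923) ≈ -2125.4*I)
D - (-8*8)*(-1*(-6))*(-1027) = -3*I*sqrt(501923) - (-8*8)*(-1*(-6))*(-1027) = -3*I*sqrt(501923) - (-64*6)*(-1027) = -3*I*sqrt(501923) - (-384)*(-1027) = -3*I*sqrt(501923) - 1*394368 = -3*I*sqrt(501923) - 394368 = -394368 - 3*I*sqrt(501923)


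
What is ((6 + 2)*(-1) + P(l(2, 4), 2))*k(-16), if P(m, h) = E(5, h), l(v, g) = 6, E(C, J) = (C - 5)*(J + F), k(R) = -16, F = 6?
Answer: 128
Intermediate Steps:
E(C, J) = (-5 + C)*(6 + J) (E(C, J) = (C - 5)*(J + 6) = (-5 + C)*(6 + J))
P(m, h) = 0 (P(m, h) = -30 - 5*h + 6*5 + 5*h = -30 - 5*h + 30 + 5*h = 0)
((6 + 2)*(-1) + P(l(2, 4), 2))*k(-16) = ((6 + 2)*(-1) + 0)*(-16) = (8*(-1) + 0)*(-16) = (-8 + 0)*(-16) = -8*(-16) = 128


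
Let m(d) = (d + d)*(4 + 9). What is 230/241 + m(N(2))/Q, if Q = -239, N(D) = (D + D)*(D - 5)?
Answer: 130162/57599 ≈ 2.2598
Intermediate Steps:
N(D) = 2*D*(-5 + D) (N(D) = (2*D)*(-5 + D) = 2*D*(-5 + D))
m(d) = 26*d (m(d) = (2*d)*13 = 26*d)
230/241 + m(N(2))/Q = 230/241 + (26*(2*2*(-5 + 2)))/(-239) = 230*(1/241) + (26*(2*2*(-3)))*(-1/239) = 230/241 + (26*(-12))*(-1/239) = 230/241 - 312*(-1/239) = 230/241 + 312/239 = 130162/57599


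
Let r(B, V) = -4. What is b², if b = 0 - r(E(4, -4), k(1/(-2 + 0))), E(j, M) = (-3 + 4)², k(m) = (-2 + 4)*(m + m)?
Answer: 16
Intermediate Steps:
k(m) = 4*m (k(m) = 2*(2*m) = 4*m)
E(j, M) = 1 (E(j, M) = 1² = 1)
b = 4 (b = 0 - 1*(-4) = 0 + 4 = 4)
b² = 4² = 16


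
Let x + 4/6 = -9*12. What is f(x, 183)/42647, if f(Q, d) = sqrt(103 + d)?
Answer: sqrt(286)/42647 ≈ 0.00039655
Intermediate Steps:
x = -326/3 (x = -2/3 - 9*12 = -2/3 - 108 = -326/3 ≈ -108.67)
f(x, 183)/42647 = sqrt(103 + 183)/42647 = sqrt(286)*(1/42647) = sqrt(286)/42647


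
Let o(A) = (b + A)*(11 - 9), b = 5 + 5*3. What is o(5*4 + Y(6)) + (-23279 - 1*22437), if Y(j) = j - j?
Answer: -45636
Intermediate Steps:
b = 20 (b = 5 + 15 = 20)
Y(j) = 0
o(A) = 40 + 2*A (o(A) = (20 + A)*(11 - 9) = (20 + A)*2 = 40 + 2*A)
o(5*4 + Y(6)) + (-23279 - 1*22437) = (40 + 2*(5*4 + 0)) + (-23279 - 1*22437) = (40 + 2*(20 + 0)) + (-23279 - 22437) = (40 + 2*20) - 45716 = (40 + 40) - 45716 = 80 - 45716 = -45636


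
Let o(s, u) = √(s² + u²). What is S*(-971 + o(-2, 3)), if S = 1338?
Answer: -1299198 + 1338*√13 ≈ -1.2944e+6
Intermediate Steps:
S*(-971 + o(-2, 3)) = 1338*(-971 + √((-2)² + 3²)) = 1338*(-971 + √(4 + 9)) = 1338*(-971 + √13) = -1299198 + 1338*√13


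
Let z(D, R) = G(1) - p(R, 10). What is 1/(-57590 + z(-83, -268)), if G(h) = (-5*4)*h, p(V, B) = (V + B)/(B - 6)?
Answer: -2/115091 ≈ -1.7378e-5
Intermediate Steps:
p(V, B) = (B + V)/(-6 + B)
G(h) = -20*h
z(D, R) = -45/2 - R/4 (z(D, R) = -20*1 - (10 + R)/(-6 + 10) = -20 - (10 + R)/4 = -20 - (5/2 + R/4) = -20 + (-5/2 - R/4) = -45/2 - R/4)
1/(-57590 + z(-83, -268)) = 1/(-57590 + (-45/2 - ¼*(-268))) = 1/(-57590 + (-45/2 + 67)) = 1/(-57590 + 89/2) = 1/(-115091/2) = -2/115091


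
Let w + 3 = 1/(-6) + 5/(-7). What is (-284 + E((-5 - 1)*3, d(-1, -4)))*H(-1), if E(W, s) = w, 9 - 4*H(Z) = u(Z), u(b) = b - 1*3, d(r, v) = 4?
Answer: -157183/168 ≈ -935.61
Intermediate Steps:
u(b) = -3 + b (u(b) = b - 3 = -3 + b)
H(Z) = 3 - Z/4 (H(Z) = 9/4 - (-3 + Z)/4 = 9/4 + (¾ - Z/4) = 3 - Z/4)
w = -163/42 (w = -3 + (1/(-6) + 5/(-7)) = -3 + (1*(-⅙) + 5*(-⅐)) = -3 + (-⅙ - 5/7) = -3 - 37/42 = -163/42 ≈ -3.8810)
E(W, s) = -163/42
(-284 + E((-5 - 1)*3, d(-1, -4)))*H(-1) = (-284 - 163/42)*(3 - ¼*(-1)) = -12091*(3 + ¼)/42 = -12091/42*13/4 = -157183/168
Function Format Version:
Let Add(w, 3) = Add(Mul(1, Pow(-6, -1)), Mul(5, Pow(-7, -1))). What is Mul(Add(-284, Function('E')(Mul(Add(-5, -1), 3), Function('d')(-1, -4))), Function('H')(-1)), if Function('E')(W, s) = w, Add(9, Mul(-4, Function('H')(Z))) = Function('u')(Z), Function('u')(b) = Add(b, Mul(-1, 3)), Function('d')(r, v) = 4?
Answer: Rational(-157183, 168) ≈ -935.61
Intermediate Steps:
Function('u')(b) = Add(-3, b) (Function('u')(b) = Add(b, -3) = Add(-3, b))
Function('H')(Z) = Add(3, Mul(Rational(-1, 4), Z)) (Function('H')(Z) = Add(Rational(9, 4), Mul(Rational(-1, 4), Add(-3, Z))) = Add(Rational(9, 4), Add(Rational(3, 4), Mul(Rational(-1, 4), Z))) = Add(3, Mul(Rational(-1, 4), Z)))
w = Rational(-163, 42) (w = Add(-3, Add(Mul(1, Pow(-6, -1)), Mul(5, Pow(-7, -1)))) = Add(-3, Add(Mul(1, Rational(-1, 6)), Mul(5, Rational(-1, 7)))) = Add(-3, Add(Rational(-1, 6), Rational(-5, 7))) = Add(-3, Rational(-37, 42)) = Rational(-163, 42) ≈ -3.8810)
Function('E')(W, s) = Rational(-163, 42)
Mul(Add(-284, Function('E')(Mul(Add(-5, -1), 3), Function('d')(-1, -4))), Function('H')(-1)) = Mul(Add(-284, Rational(-163, 42)), Add(3, Mul(Rational(-1, 4), -1))) = Mul(Rational(-12091, 42), Add(3, Rational(1, 4))) = Mul(Rational(-12091, 42), Rational(13, 4)) = Rational(-157183, 168)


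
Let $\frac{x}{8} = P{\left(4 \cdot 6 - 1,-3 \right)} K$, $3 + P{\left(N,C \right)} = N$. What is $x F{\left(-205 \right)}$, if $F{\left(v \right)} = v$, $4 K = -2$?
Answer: $16400$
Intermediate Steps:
$P{\left(N,C \right)} = -3 + N$
$K = - \frac{1}{2}$ ($K = \frac{1}{4} \left(-2\right) = - \frac{1}{2} \approx -0.5$)
$x = -80$ ($x = 8 \left(-3 + \left(4 \cdot 6 - 1\right)\right) \left(- \frac{1}{2}\right) = 8 \left(-3 + \left(24 - 1\right)\right) \left(- \frac{1}{2}\right) = 8 \left(-3 + 23\right) \left(- \frac{1}{2}\right) = 8 \cdot 20 \left(- \frac{1}{2}\right) = 8 \left(-10\right) = -80$)
$x F{\left(-205 \right)} = \left(-80\right) \left(-205\right) = 16400$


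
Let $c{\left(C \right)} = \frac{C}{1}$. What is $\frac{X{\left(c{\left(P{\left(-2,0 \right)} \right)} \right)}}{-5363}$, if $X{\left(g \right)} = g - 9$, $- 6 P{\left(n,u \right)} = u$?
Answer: $\frac{9}{5363} \approx 0.0016782$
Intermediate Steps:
$P{\left(n,u \right)} = - \frac{u}{6}$
$c{\left(C \right)} = C$ ($c{\left(C \right)} = C 1 = C$)
$X{\left(g \right)} = -9 + g$ ($X{\left(g \right)} = g - 9 = -9 + g$)
$\frac{X{\left(c{\left(P{\left(-2,0 \right)} \right)} \right)}}{-5363} = \frac{-9 - 0}{-5363} = \left(-9 + 0\right) \left(- \frac{1}{5363}\right) = \left(-9\right) \left(- \frac{1}{5363}\right) = \frac{9}{5363}$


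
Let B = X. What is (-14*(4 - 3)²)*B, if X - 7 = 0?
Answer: -98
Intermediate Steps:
X = 7 (X = 7 + 0 = 7)
B = 7
(-14*(4 - 3)²)*B = -14*(4 - 3)²*7 = -14*1²*7 = -14*1*7 = -14*7 = -98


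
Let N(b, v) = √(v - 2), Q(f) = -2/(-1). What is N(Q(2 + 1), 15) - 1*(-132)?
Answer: 132 + √13 ≈ 135.61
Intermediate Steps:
Q(f) = 2 (Q(f) = -2*(-1) = 2)
N(b, v) = √(-2 + v)
N(Q(2 + 1), 15) - 1*(-132) = √(-2 + 15) - 1*(-132) = √13 + 132 = 132 + √13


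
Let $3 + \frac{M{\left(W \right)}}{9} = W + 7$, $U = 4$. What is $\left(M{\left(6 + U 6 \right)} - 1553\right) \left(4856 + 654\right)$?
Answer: $-6870970$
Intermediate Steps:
$M{\left(W \right)} = 36 + 9 W$ ($M{\left(W \right)} = -27 + 9 \left(W + 7\right) = -27 + 9 \left(7 + W\right) = -27 + \left(63 + 9 W\right) = 36 + 9 W$)
$\left(M{\left(6 + U 6 \right)} - 1553\right) \left(4856 + 654\right) = \left(\left(36 + 9 \left(6 + 4 \cdot 6\right)\right) - 1553\right) \left(4856 + 654\right) = \left(\left(36 + 9 \left(6 + 24\right)\right) - 1553\right) 5510 = \left(\left(36 + 9 \cdot 30\right) - 1553\right) 5510 = \left(\left(36 + 270\right) - 1553\right) 5510 = \left(306 - 1553\right) 5510 = \left(-1247\right) 5510 = -6870970$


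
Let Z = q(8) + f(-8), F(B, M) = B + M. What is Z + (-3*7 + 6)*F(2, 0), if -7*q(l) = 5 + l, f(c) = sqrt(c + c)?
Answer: -223/7 + 4*I ≈ -31.857 + 4.0*I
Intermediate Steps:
f(c) = sqrt(2)*sqrt(c) (f(c) = sqrt(2*c) = sqrt(2)*sqrt(c))
q(l) = -5/7 - l/7 (q(l) = -(5 + l)/7 = -5/7 - l/7)
Z = -13/7 + 4*I (Z = (-5/7 - 1/7*8) + sqrt(2)*sqrt(-8) = (-5/7 - 8/7) + sqrt(2)*(2*I*sqrt(2)) = -13/7 + 4*I ≈ -1.8571 + 4.0*I)
Z + (-3*7 + 6)*F(2, 0) = (-13/7 + 4*I) + (-3*7 + 6)*(2 + 0) = (-13/7 + 4*I) + (-21 + 6)*2 = (-13/7 + 4*I) - 15*2 = (-13/7 + 4*I) - 30 = -223/7 + 4*I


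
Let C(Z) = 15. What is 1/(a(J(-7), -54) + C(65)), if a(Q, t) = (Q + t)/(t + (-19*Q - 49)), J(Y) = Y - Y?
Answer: 103/1599 ≈ 0.064415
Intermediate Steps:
J(Y) = 0
a(Q, t) = (Q + t)/(-49 + t - 19*Q) (a(Q, t) = (Q + t)/(t + (-49 - 19*Q)) = (Q + t)/(-49 + t - 19*Q))
1/(a(J(-7), -54) + C(65)) = 1/((0 - 54)/(-49 - 54 - 19*0) + 15) = 1/(-54/(-49 - 54 + 0) + 15) = 1/(-54/(-103) + 15) = 1/(-1/103*(-54) + 15) = 1/(54/103 + 15) = 1/(1599/103) = 103/1599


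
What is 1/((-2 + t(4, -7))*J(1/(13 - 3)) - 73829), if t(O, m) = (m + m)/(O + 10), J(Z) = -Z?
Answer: -10/738287 ≈ -1.3545e-5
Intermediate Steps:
t(O, m) = 2*m/(10 + O) (t(O, m) = (2*m)/(10 + O) = 2*m/(10 + O))
1/((-2 + t(4, -7))*J(1/(13 - 3)) - 73829) = 1/((-2 + 2*(-7)/(10 + 4))*(-1/(13 - 3)) - 73829) = 1/((-2 + 2*(-7)/14)*(-1/10) - 73829) = 1/((-2 + 2*(-7)*(1/14))*(-1*⅒) - 73829) = 1/((-2 - 1)*(-⅒) - 73829) = 1/(-3*(-⅒) - 73829) = 1/(3/10 - 73829) = 1/(-738287/10) = -10/738287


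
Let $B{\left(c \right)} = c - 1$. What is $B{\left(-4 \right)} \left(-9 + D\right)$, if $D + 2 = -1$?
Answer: $60$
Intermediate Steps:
$D = -3$ ($D = -2 - 1 = -3$)
$B{\left(c \right)} = -1 + c$
$B{\left(-4 \right)} \left(-9 + D\right) = \left(-1 - 4\right) \left(-9 - 3\right) = \left(-5\right) \left(-12\right) = 60$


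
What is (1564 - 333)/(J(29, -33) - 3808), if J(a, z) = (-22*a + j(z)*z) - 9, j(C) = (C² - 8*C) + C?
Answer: -1231/48015 ≈ -0.025638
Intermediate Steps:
j(C) = C² - 7*C
J(a, z) = -9 - 22*a + z²*(-7 + z) (J(a, z) = (-22*a + (z*(-7 + z))*z) - 9 = (-22*a + z²*(-7 + z)) - 9 = -9 - 22*a + z²*(-7 + z))
(1564 - 333)/(J(29, -33) - 3808) = (1564 - 333)/((-9 - 22*29 + (-33)²*(-7 - 33)) - 3808) = 1231/((-9 - 638 + 1089*(-40)) - 3808) = 1231/((-9 - 638 - 43560) - 3808) = 1231/(-44207 - 3808) = 1231/(-48015) = 1231*(-1/48015) = -1231/48015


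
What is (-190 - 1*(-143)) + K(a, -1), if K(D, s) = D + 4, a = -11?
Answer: -54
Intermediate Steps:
K(D, s) = 4 + D
(-190 - 1*(-143)) + K(a, -1) = (-190 - 1*(-143)) + (4 - 11) = (-190 + 143) - 7 = -47 - 7 = -54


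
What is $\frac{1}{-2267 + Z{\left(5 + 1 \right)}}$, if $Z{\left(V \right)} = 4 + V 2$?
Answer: $- \frac{1}{2251} \approx -0.00044425$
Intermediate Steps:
$Z{\left(V \right)} = 4 + 2 V$
$\frac{1}{-2267 + Z{\left(5 + 1 \right)}} = \frac{1}{-2267 + \left(4 + 2 \left(5 + 1\right)\right)} = \frac{1}{-2267 + \left(4 + 2 \cdot 6\right)} = \frac{1}{-2267 + \left(4 + 12\right)} = \frac{1}{-2267 + 16} = \frac{1}{-2251} = - \frac{1}{2251}$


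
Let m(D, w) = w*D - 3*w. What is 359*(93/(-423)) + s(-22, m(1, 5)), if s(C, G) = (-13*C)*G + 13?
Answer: -412556/141 ≈ -2925.9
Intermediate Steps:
m(D, w) = -3*w + D*w (m(D, w) = D*w - 3*w = -3*w + D*w)
s(C, G) = 13 - 13*C*G (s(C, G) = -13*C*G + 13 = 13 - 13*C*G)
359*(93/(-423)) + s(-22, m(1, 5)) = 359*(93/(-423)) + (13 - 13*(-22)*5*(-3 + 1)) = 359*(93*(-1/423)) + (13 - 13*(-22)*5*(-2)) = 359*(-31/141) + (13 - 13*(-22)*(-10)) = -11129/141 + (13 - 2860) = -11129/141 - 2847 = -412556/141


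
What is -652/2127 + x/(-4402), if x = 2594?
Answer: -4193771/4681527 ≈ -0.89581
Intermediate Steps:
-652/2127 + x/(-4402) = -652/2127 + 2594/(-4402) = -652*1/2127 + 2594*(-1/4402) = -652/2127 - 1297/2201 = -4193771/4681527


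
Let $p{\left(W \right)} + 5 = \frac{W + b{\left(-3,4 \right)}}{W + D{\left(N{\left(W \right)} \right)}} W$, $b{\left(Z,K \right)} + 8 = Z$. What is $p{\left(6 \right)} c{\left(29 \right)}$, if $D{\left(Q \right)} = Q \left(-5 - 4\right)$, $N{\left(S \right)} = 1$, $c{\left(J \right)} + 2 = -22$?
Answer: $-120$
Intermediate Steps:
$c{\left(J \right)} = -24$ ($c{\left(J \right)} = -2 - 22 = -24$)
$b{\left(Z,K \right)} = -8 + Z$
$D{\left(Q \right)} = - 9 Q$ ($D{\left(Q \right)} = Q \left(-9\right) = - 9 Q$)
$p{\left(W \right)} = -5 + \frac{W \left(-11 + W\right)}{-9 + W}$ ($p{\left(W \right)} = -5 + \frac{W - 11}{W - 9} W = -5 + \frac{-11 + W}{-9 + W} W = -5 + \frac{W \left(-11 + W\right)}{-9 + W}$)
$p{\left(6 \right)} c{\left(29 \right)} = \frac{45 + 6^{2} - 96}{-9 + 6} \left(-24\right) = \frac{45 + 36 - 96}{-3} \left(-24\right) = \left(- \frac{1}{3}\right) \left(-15\right) \left(-24\right) = 5 \left(-24\right) = -120$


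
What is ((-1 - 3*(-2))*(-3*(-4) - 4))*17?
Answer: 680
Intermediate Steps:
((-1 - 3*(-2))*(-3*(-4) - 4))*17 = ((-1 + 6)*(12 - 4))*17 = (5*8)*17 = 40*17 = 680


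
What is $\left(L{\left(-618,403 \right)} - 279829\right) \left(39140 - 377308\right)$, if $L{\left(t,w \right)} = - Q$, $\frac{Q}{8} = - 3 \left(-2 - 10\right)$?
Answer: $94726605656$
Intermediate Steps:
$Q = 288$ ($Q = 8 \left(- 3 \left(-2 - 10\right)\right) = 8 \left(\left(-3\right) \left(-12\right)\right) = 8 \cdot 36 = 288$)
$L{\left(t,w \right)} = -288$ ($L{\left(t,w \right)} = \left(-1\right) 288 = -288$)
$\left(L{\left(-618,403 \right)} - 279829\right) \left(39140 - 377308\right) = \left(-288 - 279829\right) \left(39140 - 377308\right) = \left(-280117\right) \left(-338168\right) = 94726605656$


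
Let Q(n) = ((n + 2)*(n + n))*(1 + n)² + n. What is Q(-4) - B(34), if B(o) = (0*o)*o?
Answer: 140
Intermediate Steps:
B(o) = 0 (B(o) = 0*o = 0)
Q(n) = n + 2*n*(1 + n)²*(2 + n) (Q(n) = ((2 + n)*(2*n))*(1 + n)² + n = (2*n*(2 + n))*(1 + n)² + n = 2*n*(1 + n)²*(2 + n) + n = n + 2*n*(1 + n)²*(2 + n))
Q(-4) - B(34) = -4*(5 + 2*(-4)³ + 8*(-4)² + 10*(-4)) - 1*0 = -4*(5 + 2*(-64) + 8*16 - 40) + 0 = -4*(5 - 128 + 128 - 40) + 0 = -4*(-35) + 0 = 140 + 0 = 140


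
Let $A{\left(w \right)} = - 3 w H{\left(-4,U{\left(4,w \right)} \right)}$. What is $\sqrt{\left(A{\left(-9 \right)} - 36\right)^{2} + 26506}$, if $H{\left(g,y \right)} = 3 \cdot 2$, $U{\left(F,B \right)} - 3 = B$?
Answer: $\sqrt{42382} \approx 205.87$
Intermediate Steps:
$U{\left(F,B \right)} = 3 + B$
$H{\left(g,y \right)} = 6$
$A{\left(w \right)} = - 18 w$ ($A{\left(w \right)} = - 3 w 6 = - 18 w$)
$\sqrt{\left(A{\left(-9 \right)} - 36\right)^{2} + 26506} = \sqrt{\left(\left(-18\right) \left(-9\right) - 36\right)^{2} + 26506} = \sqrt{\left(162 - 36\right)^{2} + 26506} = \sqrt{126^{2} + 26506} = \sqrt{15876 + 26506} = \sqrt{42382}$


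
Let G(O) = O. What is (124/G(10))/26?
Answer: 31/65 ≈ 0.47692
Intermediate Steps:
(124/G(10))/26 = (124/10)/26 = (124*(⅒))/26 = (1/26)*(62/5) = 31/65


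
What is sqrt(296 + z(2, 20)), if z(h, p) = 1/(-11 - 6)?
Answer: 3*sqrt(9503)/17 ≈ 17.203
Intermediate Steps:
z(h, p) = -1/17 (z(h, p) = 1/(-17) = -1/17)
sqrt(296 + z(2, 20)) = sqrt(296 - 1/17) = sqrt(5031/17) = 3*sqrt(9503)/17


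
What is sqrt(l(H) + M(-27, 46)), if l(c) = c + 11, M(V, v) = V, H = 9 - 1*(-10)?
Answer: sqrt(3) ≈ 1.7320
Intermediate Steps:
H = 19 (H = 9 + 10 = 19)
l(c) = 11 + c
sqrt(l(H) + M(-27, 46)) = sqrt((11 + 19) - 27) = sqrt(30 - 27) = sqrt(3)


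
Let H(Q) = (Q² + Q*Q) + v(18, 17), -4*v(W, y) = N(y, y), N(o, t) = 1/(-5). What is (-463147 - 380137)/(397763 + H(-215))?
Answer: -16865680/9804261 ≈ -1.7202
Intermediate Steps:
N(o, t) = -⅕
v(W, y) = 1/20 (v(W, y) = -¼*(-⅕) = 1/20)
H(Q) = 1/20 + 2*Q² (H(Q) = (Q² + Q*Q) + 1/20 = (Q² + Q²) + 1/20 = 2*Q² + 1/20 = 1/20 + 2*Q²)
(-463147 - 380137)/(397763 + H(-215)) = (-463147 - 380137)/(397763 + (1/20 + 2*(-215)²)) = -843284/(397763 + (1/20 + 2*46225)) = -843284/(397763 + (1/20 + 92450)) = -843284/(397763 + 1849001/20) = -843284/9804261/20 = -843284*20/9804261 = -16865680/9804261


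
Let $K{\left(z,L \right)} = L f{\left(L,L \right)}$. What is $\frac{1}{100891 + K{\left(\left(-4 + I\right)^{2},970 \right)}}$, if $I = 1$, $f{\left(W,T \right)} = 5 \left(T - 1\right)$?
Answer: $\frac{1}{4800541} \approx 2.0831 \cdot 10^{-7}$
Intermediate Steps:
$f{\left(W,T \right)} = -5 + 5 T$ ($f{\left(W,T \right)} = 5 \left(-1 + T\right) = -5 + 5 T$)
$K{\left(z,L \right)} = L \left(-5 + 5 L\right)$
$\frac{1}{100891 + K{\left(\left(-4 + I\right)^{2},970 \right)}} = \frac{1}{100891 + 5 \cdot 970 \left(-1 + 970\right)} = \frac{1}{100891 + 5 \cdot 970 \cdot 969} = \frac{1}{100891 + 4699650} = \frac{1}{4800541}$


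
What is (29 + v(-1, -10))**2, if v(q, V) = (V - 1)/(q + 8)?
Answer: 36864/49 ≈ 752.33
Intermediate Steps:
v(q, V) = (-1 + V)/(8 + q)
(29 + v(-1, -10))**2 = (29 + (-1 - 10)/(8 - 1))**2 = (29 - 11/7)**2 = (192/7)**2 = 36864/49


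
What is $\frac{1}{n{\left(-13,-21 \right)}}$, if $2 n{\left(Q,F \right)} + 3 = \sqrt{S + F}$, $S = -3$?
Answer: $- \frac{2}{11} - \frac{4 i \sqrt{6}}{33} \approx -0.18182 - 0.29691 i$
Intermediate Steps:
$n{\left(Q,F \right)} = - \frac{3}{2} + \frac{\sqrt{-3 + F}}{2}$
$\frac{1}{n{\left(-13,-21 \right)}} = \frac{1}{- \frac{3}{2} + \frac{\sqrt{-3 - 21}}{2}} = \frac{1}{- \frac{3}{2} + \frac{\sqrt{-24}}{2}} = \frac{1}{- \frac{3}{2} + \frac{2 i \sqrt{6}}{2}} = \frac{1}{- \frac{3}{2} + i \sqrt{6}}$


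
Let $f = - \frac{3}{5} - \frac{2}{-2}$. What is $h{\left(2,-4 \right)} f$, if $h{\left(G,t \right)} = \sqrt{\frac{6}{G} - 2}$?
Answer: $\frac{2}{5} \approx 0.4$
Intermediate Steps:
$h{\left(G,t \right)} = \sqrt{-2 + \frac{6}{G}}$
$f = \frac{2}{5}$ ($f = \left(-3\right) \frac{1}{5} - -1 = - \frac{3}{5} + 1 = \frac{2}{5} \approx 0.4$)
$h{\left(2,-4 \right)} f = \sqrt{-2 + \frac{6}{2}} \cdot \frac{2}{5} = \sqrt{-2 + 6 \cdot \frac{1}{2}} \cdot \frac{2}{5} = \sqrt{-2 + 3} \cdot \frac{2}{5} = \sqrt{1} \cdot \frac{2}{5} = 1 \cdot \frac{2}{5} = \frac{2}{5}$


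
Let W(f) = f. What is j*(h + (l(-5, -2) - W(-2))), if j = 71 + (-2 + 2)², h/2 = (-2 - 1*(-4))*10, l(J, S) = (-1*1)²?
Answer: 3053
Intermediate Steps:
l(J, S) = 1 (l(J, S) = (-1)² = 1)
h = 40 (h = 2*((-2 - 1*(-4))*10) = 2*((-2 + 4)*10) = 2*(2*10) = 2*20 = 40)
j = 71 (j = 71 + 0² = 71 + 0 = 71)
j*(h + (l(-5, -2) - W(-2))) = 71*(40 + (1 - 1*(-2))) = 71*(40 + (1 + 2)) = 71*(40 + 3) = 71*43 = 3053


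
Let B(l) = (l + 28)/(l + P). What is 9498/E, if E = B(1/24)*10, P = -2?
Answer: -223203/3365 ≈ -66.331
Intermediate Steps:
B(l) = (28 + l)/(-2 + l) (B(l) = (l + 28)/(l - 2) = (28 + l)/(-2 + l))
E = -6730/47 (E = ((28 + 1/24)/(-2 + 1/24))*10 = ((673/24)/(-47/24))*10 = -24/47*673/24*10 = -673/47*10 = -6730/47 ≈ -143.19)
9498/E = 9498/(-6730/47) = 9498*(-47/6730) = -223203/3365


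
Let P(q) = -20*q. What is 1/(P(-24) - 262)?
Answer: 1/218 ≈ 0.0045872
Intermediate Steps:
1/(P(-24) - 262) = 1/(-20*(-24) - 262) = 1/(480 - 262) = 1/218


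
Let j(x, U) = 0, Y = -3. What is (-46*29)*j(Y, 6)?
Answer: 0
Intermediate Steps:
(-46*29)*j(Y, 6) = -46*29*0 = -1334*0 = 0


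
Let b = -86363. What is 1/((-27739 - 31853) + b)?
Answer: -1/145955 ≈ -6.8514e-6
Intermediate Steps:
1/((-27739 - 31853) + b) = 1/((-27739 - 31853) - 86363) = 1/(-59592 - 86363) = 1/(-145955) = -1/145955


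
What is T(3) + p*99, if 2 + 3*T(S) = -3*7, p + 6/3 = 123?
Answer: 35914/3 ≈ 11971.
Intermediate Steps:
p = 121 (p = -2 + 123 = 121)
T(S) = -23/3 (T(S) = -⅔ + (-3*7)/3 = -⅔ + (⅓)*(-21) = -⅔ - 7 = -23/3)
T(3) + p*99 = -23/3 + 121*99 = -23/3 + 11979 = 35914/3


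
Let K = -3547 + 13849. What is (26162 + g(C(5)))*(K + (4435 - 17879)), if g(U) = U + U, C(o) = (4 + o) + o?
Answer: -82288980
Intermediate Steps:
K = 10302
C(o) = 4 + 2*o
g(U) = 2*U
(26162 + g(C(5)))*(K + (4435 - 17879)) = (26162 + 2*(4 + 2*5))*(10302 + (4435 - 17879)) = (26162 + 2*(4 + 10))*(10302 - 13444) = (26162 + 2*14)*(-3142) = (26162 + 28)*(-3142) = 26190*(-3142) = -82288980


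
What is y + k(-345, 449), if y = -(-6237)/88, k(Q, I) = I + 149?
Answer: 5351/8 ≈ 668.88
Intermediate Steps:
k(Q, I) = 149 + I
y = 567/8 (y = -(-6237)/88 = -2079*(-3/88) = 567/8 ≈ 70.875)
y + k(-345, 449) = 567/8 + (149 + 449) = 567/8 + 598 = 5351/8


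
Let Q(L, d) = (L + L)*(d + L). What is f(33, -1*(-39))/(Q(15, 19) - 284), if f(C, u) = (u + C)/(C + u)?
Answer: 1/736 ≈ 0.0013587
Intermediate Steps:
Q(L, d) = 2*L*(L + d) (Q(L, d) = (2*L)*(L + d) = 2*L*(L + d))
f(C, u) = 1 (f(C, u) = (C + u)/(C + u) = 1)
f(33, -1*(-39))/(Q(15, 19) - 284) = 1/(2*15*(15 + 19) - 284) = 1/(2*15*34 - 284) = 1/(1020 - 284) = 1/736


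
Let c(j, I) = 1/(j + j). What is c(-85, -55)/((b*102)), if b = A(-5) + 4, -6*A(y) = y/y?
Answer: -1/66470 ≈ -1.5044e-5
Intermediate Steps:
A(y) = -1/6 (A(y) = -y/(6*y) = -1/6*1 = -1/6)
c(j, I) = 1/(2*j)
b = 23/6 (b = -1/6 + 4 = 23/6 ≈ 3.8333)
c(-85, -55)/((b*102)) = ((1/2)/(-85))/(((23/6)*102)) = ((1/2)*(-1/85))/391 = -1/170*1/391 = -1/66470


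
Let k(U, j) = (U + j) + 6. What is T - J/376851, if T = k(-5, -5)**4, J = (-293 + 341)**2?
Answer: 32157184/125617 ≈ 255.99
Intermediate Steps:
J = 2304 (J = 48**2 = 2304)
k(U, j) = 6 + U + j
T = 256 (T = (6 - 5 - 5)**4 = (-4)**4 = 256)
T - J/376851 = 256 - 2304/376851 = 256 - 1*768/125617 = 256 - 768/125617 = 32157184/125617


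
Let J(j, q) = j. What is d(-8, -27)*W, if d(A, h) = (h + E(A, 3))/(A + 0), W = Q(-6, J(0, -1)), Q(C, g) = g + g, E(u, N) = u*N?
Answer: 0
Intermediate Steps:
E(u, N) = N*u
Q(C, g) = 2*g
W = 0 (W = 2*0 = 0)
d(A, h) = (h + 3*A)/A (d(A, h) = (h + 3*A)/(A + 0) = (h + 3*A)/A)
d(-8, -27)*W = (3 - 27/(-8))*0 = (3 - 27*(-1/8))*0 = (3 + 27/8)*0 = (51/8)*0 = 0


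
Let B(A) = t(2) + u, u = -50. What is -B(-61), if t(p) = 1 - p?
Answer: 51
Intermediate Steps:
B(A) = -51 (B(A) = (1 - 1*2) - 50 = (1 - 2) - 50 = -1 - 50 = -51)
-B(-61) = -1*(-51) = 51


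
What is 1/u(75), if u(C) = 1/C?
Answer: 75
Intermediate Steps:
1/u(75) = 1/(1/75) = 75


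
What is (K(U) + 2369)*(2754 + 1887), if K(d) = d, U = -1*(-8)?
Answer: 11031657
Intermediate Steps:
U = 8
(K(U) + 2369)*(2754 + 1887) = (8 + 2369)*(2754 + 1887) = 2377*4641 = 11031657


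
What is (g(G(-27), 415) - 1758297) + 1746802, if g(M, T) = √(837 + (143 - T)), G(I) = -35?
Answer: -11495 + √565 ≈ -11471.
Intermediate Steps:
g(M, T) = √(980 - T)
(g(G(-27), 415) - 1758297) + 1746802 = (√(980 - 1*415) - 1758297) + 1746802 = (√(980 - 415) - 1758297) + 1746802 = (√565 - 1758297) + 1746802 = (-1758297 + √565) + 1746802 = -11495 + √565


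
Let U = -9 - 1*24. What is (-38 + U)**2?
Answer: 5041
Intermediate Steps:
U = -33 (U = -9 - 24 = -33)
(-38 + U)**2 = (-38 - 33)**2 = (-71)**2 = 5041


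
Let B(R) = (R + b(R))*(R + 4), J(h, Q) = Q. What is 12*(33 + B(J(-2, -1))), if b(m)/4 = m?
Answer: 216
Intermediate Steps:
b(m) = 4*m
B(R) = 5*R*(4 + R) (B(R) = (R + 4*R)*(R + 4) = (5*R)*(4 + R) = 5*R*(4 + R))
12*(33 + B(J(-2, -1))) = 12*(33 + 5*(-1)*(4 - 1)) = 12*(33 + 5*(-1)*3) = 12*(33 - 15) = 12*18 = 216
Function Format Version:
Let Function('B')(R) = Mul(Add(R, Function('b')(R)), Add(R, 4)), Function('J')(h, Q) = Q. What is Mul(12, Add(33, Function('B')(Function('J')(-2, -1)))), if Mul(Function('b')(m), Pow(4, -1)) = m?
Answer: 216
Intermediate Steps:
Function('b')(m) = Mul(4, m)
Function('B')(R) = Mul(5, R, Add(4, R)) (Function('B')(R) = Mul(Add(R, Mul(4, R)), Add(R, 4)) = Mul(Mul(5, R), Add(4, R)) = Mul(5, R, Add(4, R)))
Mul(12, Add(33, Function('B')(Function('J')(-2, -1)))) = Mul(12, Add(33, Mul(5, -1, Add(4, -1)))) = Mul(12, Add(33, Mul(5, -1, 3))) = Mul(12, Add(33, -15)) = Mul(12, 18) = 216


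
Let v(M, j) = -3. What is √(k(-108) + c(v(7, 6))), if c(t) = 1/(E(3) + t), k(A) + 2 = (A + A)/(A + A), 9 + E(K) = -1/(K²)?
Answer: I*√12862/109 ≈ 1.0405*I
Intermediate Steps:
E(K) = -9 - 1/K² (E(K) = -9 - 1/(K²) = -9 - 1/K²)
k(A) = -1 (k(A) = -2 + (A + A)/(A + A) = -2 + (2*A)/((2*A)) = -2 + (2*A)*(1/(2*A)) = -2 + 1 = -1)
c(t) = 1/(-82/9 + t) (c(t) = 1/((-9 - 1/3²) + t) = 1/((-9 - 1*⅑) + t) = 1/((-9 - ⅑) + t) = 1/(-82/9 + t))
√(k(-108) + c(v(7, 6))) = √(-1 + 9/(-82 + 9*(-3))) = √(-1 + 9/(-82 - 27)) = √(-1 + 9/(-109)) = √(-1 + 9*(-1/109)) = √(-1 - 9/109) = √(-118/109) = I*√12862/109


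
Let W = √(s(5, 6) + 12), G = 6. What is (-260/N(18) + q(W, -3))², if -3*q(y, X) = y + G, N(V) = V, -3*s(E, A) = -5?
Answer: (148 + √123)²/81 ≈ 312.47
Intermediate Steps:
s(E, A) = 5/3 (s(E, A) = -⅓*(-5) = 5/3)
W = √123/3 (W = √(5/3 + 12) = √(41/3) = √123/3 ≈ 3.6968)
q(y, X) = -2 - y/3 (q(y, X) = -(y + 6)/3 = -(6 + y)/3 = -2 - y/3)
(-260/N(18) + q(W, -3))² = (-260/18 + (-2 - √123/9))² = (-260*1/18 + (-2 - √123/9))² = (-130/9 + (-2 - √123/9))² = (-148/9 - √123/9)²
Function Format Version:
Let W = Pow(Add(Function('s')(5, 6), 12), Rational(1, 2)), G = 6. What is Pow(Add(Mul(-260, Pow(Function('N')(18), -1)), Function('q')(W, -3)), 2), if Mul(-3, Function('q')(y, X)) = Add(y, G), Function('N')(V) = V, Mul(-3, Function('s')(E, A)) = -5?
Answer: Mul(Rational(1, 81), Pow(Add(148, Pow(123, Rational(1, 2))), 2)) ≈ 312.47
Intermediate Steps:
Function('s')(E, A) = Rational(5, 3) (Function('s')(E, A) = Mul(Rational(-1, 3), -5) = Rational(5, 3))
W = Mul(Rational(1, 3), Pow(123, Rational(1, 2))) (W = Pow(Add(Rational(5, 3), 12), Rational(1, 2)) = Pow(Rational(41, 3), Rational(1, 2)) = Mul(Rational(1, 3), Pow(123, Rational(1, 2))) ≈ 3.6968)
Function('q')(y, X) = Add(-2, Mul(Rational(-1, 3), y)) (Function('q')(y, X) = Mul(Rational(-1, 3), Add(y, 6)) = Mul(Rational(-1, 3), Add(6, y)) = Add(-2, Mul(Rational(-1, 3), y)))
Pow(Add(Mul(-260, Pow(Function('N')(18), -1)), Function('q')(W, -3)), 2) = Pow(Add(Mul(-260, Pow(18, -1)), Add(-2, Mul(Rational(-1, 3), Mul(Rational(1, 3), Pow(123, Rational(1, 2)))))), 2) = Pow(Add(Mul(-260, Rational(1, 18)), Add(-2, Mul(Rational(-1, 9), Pow(123, Rational(1, 2))))), 2) = Pow(Add(Rational(-130, 9), Add(-2, Mul(Rational(-1, 9), Pow(123, Rational(1, 2))))), 2) = Pow(Add(Rational(-148, 9), Mul(Rational(-1, 9), Pow(123, Rational(1, 2)))), 2)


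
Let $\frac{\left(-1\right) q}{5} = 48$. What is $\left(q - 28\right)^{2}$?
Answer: $71824$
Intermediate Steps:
$q = -240$ ($q = \left(-5\right) 48 = -240$)
$\left(q - 28\right)^{2} = \left(-240 - 28\right)^{2} = \left(-268\right)^{2} = 71824$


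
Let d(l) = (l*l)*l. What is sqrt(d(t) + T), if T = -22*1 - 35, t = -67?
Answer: 26*I*sqrt(445) ≈ 548.47*I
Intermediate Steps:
T = -57 (T = -22 - 35 = -57)
d(l) = l**3 (d(l) = l**2*l = l**3)
sqrt(d(t) + T) = sqrt((-67)**3 - 57) = sqrt(-300763 - 57) = sqrt(-300820) = 26*I*sqrt(445)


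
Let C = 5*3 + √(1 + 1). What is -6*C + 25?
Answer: -65 - 6*√2 ≈ -73.485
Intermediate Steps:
C = 15 + √2 ≈ 16.414
-6*C + 25 = -6*(15 + √2) + 25 = (-90 - 6*√2) + 25 = -65 - 6*√2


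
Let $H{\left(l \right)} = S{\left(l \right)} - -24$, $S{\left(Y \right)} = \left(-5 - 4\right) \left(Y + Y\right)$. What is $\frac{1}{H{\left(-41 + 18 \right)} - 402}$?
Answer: $\frac{1}{36} \approx 0.027778$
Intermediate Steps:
$S{\left(Y \right)} = - 18 Y$ ($S{\left(Y \right)} = - 9 \cdot 2 Y = - 18 Y$)
$H{\left(l \right)} = 24 - 18 l$ ($H{\left(l \right)} = - 18 l - -24 = - 18 l + 24 = 24 - 18 l$)
$\frac{1}{H{\left(-41 + 18 \right)} - 402} = \frac{1}{\left(24 - 18 \left(-41 + 18\right)\right) - 402} = \frac{1}{\left(24 - -414\right) - 402} = \frac{1}{\left(24 + 414\right) - 402} = \frac{1}{438 - 402} = \frac{1}{36}$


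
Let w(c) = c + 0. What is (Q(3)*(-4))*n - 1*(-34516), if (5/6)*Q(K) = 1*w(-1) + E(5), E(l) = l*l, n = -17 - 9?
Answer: 187556/5 ≈ 37511.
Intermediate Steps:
n = -26
w(c) = c
E(l) = l**2
Q(K) = 144/5 (Q(K) = 6*(1*(-1) + 5**2)/5 = 6*(-1 + 25)/5 = (6/5)*24 = 144/5)
(Q(3)*(-4))*n - 1*(-34516) = ((144/5)*(-4))*(-26) - 1*(-34516) = -576/5*(-26) + 34516 = 14976/5 + 34516 = 187556/5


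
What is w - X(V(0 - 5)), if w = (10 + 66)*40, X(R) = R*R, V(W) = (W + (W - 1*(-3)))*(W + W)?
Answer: -1860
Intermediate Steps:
V(W) = 2*W*(3 + 2*W) (V(W) = (W + (W + 3))*(2*W) = (W + (3 + W))*(2*W) = (3 + 2*W)*(2*W) = 2*W*(3 + 2*W))
X(R) = R**2
w = 3040 (w = 76*40 = 3040)
w - X(V(0 - 5)) = 3040 - (2*(0 - 5)*(3 + 2*(0 - 5)))**2 = 3040 - (2*(-5)*(3 + 2*(-5)))**2 = 3040 - (2*(-5)*(3 - 10))**2 = 3040 - (2*(-5)*(-7))**2 = 3040 - 1*70**2 = 3040 - 1*4900 = 3040 - 4900 = -1860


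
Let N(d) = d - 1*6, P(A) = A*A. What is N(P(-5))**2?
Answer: 361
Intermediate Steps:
P(A) = A**2
N(d) = -6 + d (N(d) = d - 6 = -6 + d)
N(P(-5))**2 = (-6 + (-5)**2)**2 = (-6 + 25)**2 = 19**2 = 361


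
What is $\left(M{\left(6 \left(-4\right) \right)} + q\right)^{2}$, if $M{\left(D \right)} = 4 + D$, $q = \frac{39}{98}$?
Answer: $\frac{3690241}{9604} \approx 384.24$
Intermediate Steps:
$q = \frac{39}{98}$ ($q = 39 \cdot \frac{1}{98} = \frac{39}{98} \approx 0.39796$)
$\left(M{\left(6 \left(-4\right) \right)} + q\right)^{2} = \left(\left(4 + 6 \left(-4\right)\right) + \frac{39}{98}\right)^{2} = \left(\left(4 - 24\right) + \frac{39}{98}\right)^{2} = \left(-20 + \frac{39}{98}\right)^{2} = \left(- \frac{1921}{98}\right)^{2} = \frac{3690241}{9604}$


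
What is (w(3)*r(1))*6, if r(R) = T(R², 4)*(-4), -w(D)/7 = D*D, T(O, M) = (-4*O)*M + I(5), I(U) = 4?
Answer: -18144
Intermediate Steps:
T(O, M) = 4 - 4*M*O (T(O, M) = (-4*O)*M + 4 = -4*M*O + 4 = 4 - 4*M*O)
w(D) = -7*D² (w(D) = -7*D*D = -7*D²)
r(R) = -16 + 64*R² (r(R) = (4 - 4*4*R²)*(-4) = (4 - 16*R²)*(-4) = -16 + 64*R²)
(w(3)*r(1))*6 = ((-7*3²)*(-16 + 64*1²))*6 = ((-7*9)*(-16 + 64*1))*6 = -63*(-16 + 64)*6 = -63*48*6 = -3024*6 = -18144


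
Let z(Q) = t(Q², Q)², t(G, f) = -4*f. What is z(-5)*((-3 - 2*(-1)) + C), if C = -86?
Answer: -34800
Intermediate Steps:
z(Q) = 16*Q² (z(Q) = (-4*Q)² = 16*Q²)
z(-5)*((-3 - 2*(-1)) + C) = (16*(-5)²)*((-3 - 2*(-1)) - 86) = (16*25)*((-3 + 2) - 86) = 400*(-1 - 86) = 400*(-87) = -34800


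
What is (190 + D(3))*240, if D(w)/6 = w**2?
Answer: 58560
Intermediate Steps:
D(w) = 6*w**2
(190 + D(3))*240 = (190 + 6*3**2)*240 = (190 + 6*9)*240 = (190 + 54)*240 = 244*240 = 58560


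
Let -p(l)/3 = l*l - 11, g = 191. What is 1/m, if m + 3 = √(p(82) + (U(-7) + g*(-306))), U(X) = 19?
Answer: -3/78575 - I*√78566/78575 ≈ -3.818e-5 - 0.0035672*I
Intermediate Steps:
p(l) = 33 - 3*l² (p(l) = -3*(l*l - 11) = -3*(l² - 11) = -3*(-11 + l²) = 33 - 3*l²)
m = -3 + I*√78566 (m = -3 + √((33 - 3*82²) + (19 + 191*(-306))) = -3 + √((33 - 3*6724) + (19 - 58446)) = -3 + √((33 - 20172) - 58427) = -3 + √(-20139 - 58427) = -3 + √(-78566) = -3 + I*√78566 ≈ -3.0 + 280.3*I)
1/m = 1/(-3 + I*√78566)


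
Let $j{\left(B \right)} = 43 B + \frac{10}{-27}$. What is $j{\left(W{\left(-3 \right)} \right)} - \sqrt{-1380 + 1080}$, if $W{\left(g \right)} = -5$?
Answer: $- \frac{5815}{27} - 10 i \sqrt{3} \approx -215.37 - 17.32 i$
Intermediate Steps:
$j{\left(B \right)} = - \frac{10}{27} + 43 B$ ($j{\left(B \right)} = 43 B + 10 \left(- \frac{1}{27}\right) = 43 B - \frac{10}{27} = - \frac{10}{27} + 43 B$)
$j{\left(W{\left(-3 \right)} \right)} - \sqrt{-1380 + 1080} = \left(- \frac{10}{27} + 43 \left(-5\right)\right) - \sqrt{-1380 + 1080} = \left(- \frac{10}{27} - 215\right) - \sqrt{-300} = - \frac{5815}{27} - 10 i \sqrt{3}$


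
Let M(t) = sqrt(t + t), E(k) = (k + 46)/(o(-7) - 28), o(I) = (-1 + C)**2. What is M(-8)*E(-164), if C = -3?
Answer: 118*I/3 ≈ 39.333*I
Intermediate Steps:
o(I) = 16 (o(I) = (-1 - 3)**2 = (-4)**2 = 16)
E(k) = -23/6 - k/12 (E(k) = (k + 46)/(16 - 28) = (46 + k)/(-12) = (46 + k)*(-1/12) = -23/6 - k/12)
M(t) = sqrt(2)*sqrt(t) (M(t) = sqrt(2*t) = sqrt(2)*sqrt(t))
M(-8)*E(-164) = (sqrt(2)*sqrt(-8))*(-23/6 - 1/12*(-164)) = (sqrt(2)*(2*I*sqrt(2)))*(-23/6 + 41/3) = (4*I)*(59/6) = 118*I/3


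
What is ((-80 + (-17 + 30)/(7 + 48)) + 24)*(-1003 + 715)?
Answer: 883296/55 ≈ 16060.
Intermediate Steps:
((-80 + (-17 + 30)/(7 + 48)) + 24)*(-1003 + 715) = ((-80 + 13/55) + 24)*(-288) = (-4387/55 + 24)*(-288) = -3067/55*(-288) = 883296/55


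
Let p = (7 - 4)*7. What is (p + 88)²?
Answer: 11881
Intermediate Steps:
p = 21 (p = 3*7 = 21)
(p + 88)² = (21 + 88)² = 109² = 11881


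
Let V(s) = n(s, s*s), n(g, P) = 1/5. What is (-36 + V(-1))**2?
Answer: 32041/25 ≈ 1281.6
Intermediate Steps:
n(g, P) = 1/5
V(s) = 1/5
(-36 + V(-1))**2 = (-36 + 1/5)**2 = (-179/5)**2 = 32041/25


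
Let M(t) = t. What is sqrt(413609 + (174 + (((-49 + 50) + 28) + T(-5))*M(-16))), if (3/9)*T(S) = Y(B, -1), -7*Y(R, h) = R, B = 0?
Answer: sqrt(413319) ≈ 642.90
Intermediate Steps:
Y(R, h) = -R/7
T(S) = 0 (T(S) = 3*(-1/7*0) = 3*0 = 0)
sqrt(413609 + (174 + (((-49 + 50) + 28) + T(-5))*M(-16))) = sqrt(413609 + (174 + (((-49 + 50) + 28) + 0)*(-16))) = sqrt(413609 + (174 + ((1 + 28) + 0)*(-16))) = sqrt(413609 + (174 + (29 + 0)*(-16))) = sqrt(413609 + (174 + 29*(-16))) = sqrt(413609 + (174 - 464)) = sqrt(413609 - 290) = sqrt(413319)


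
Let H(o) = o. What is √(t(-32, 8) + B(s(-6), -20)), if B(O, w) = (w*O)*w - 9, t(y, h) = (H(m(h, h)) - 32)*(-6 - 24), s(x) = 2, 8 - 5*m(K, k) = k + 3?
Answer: √1769 ≈ 42.059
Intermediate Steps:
m(K, k) = 1 - k/5 (m(K, k) = 8/5 - (k + 3)/5 = 8/5 - (3 + k)/5 = 8/5 + (-⅗ - k/5) = 1 - k/5)
t(y, h) = 930 + 6*h (t(y, h) = ((1 - h/5) - 32)*(-6 - 24) = (-31 - h/5)*(-30) = 930 + 6*h)
B(O, w) = -9 + O*w² (B(O, w) = (O*w)*w - 9 = O*w² - 9 = -9 + O*w²)
√(t(-32, 8) + B(s(-6), -20)) = √((930 + 6*8) + (-9 + 2*(-20)²)) = √((930 + 48) + (-9 + 2*400)) = √(978 + (-9 + 800)) = √(978 + 791) = √1769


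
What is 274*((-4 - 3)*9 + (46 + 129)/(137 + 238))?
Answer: -257012/15 ≈ -17134.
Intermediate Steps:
274*((-4 - 3)*9 + (46 + 129)/(137 + 238)) = 274*(-7*9 + 175/375) = 274*(-63 + 175*(1/375)) = 274*(-63 + 7/15) = 274*(-938/15) = -257012/15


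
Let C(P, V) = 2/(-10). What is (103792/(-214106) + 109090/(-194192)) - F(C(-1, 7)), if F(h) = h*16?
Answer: 111920189903/51972090440 ≈ 2.1535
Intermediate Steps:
C(P, V) = -1/5 (C(P, V) = 2*(-1/10) = -1/5)
F(h) = 16*h
(103792/(-214106) + 109090/(-194192)) - F(C(-1, 7)) = (103792/(-214106) + 109090/(-194192)) - 16*(-1)/5 = (103792*(-1/214106) + 109090*(-1/194192)) - 1*(-16/5) = (-51896/107053 - 54545/97096) + 16/5 = -10878099901/10394418088 + 16/5 = 111920189903/51972090440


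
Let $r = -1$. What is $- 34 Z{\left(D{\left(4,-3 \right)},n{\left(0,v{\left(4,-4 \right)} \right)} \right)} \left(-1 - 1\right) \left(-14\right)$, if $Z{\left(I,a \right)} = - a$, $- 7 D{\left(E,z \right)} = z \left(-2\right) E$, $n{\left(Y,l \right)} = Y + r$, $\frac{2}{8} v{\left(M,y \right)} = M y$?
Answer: $-952$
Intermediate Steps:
$v{\left(M,y \right)} = 4 M y$
$n{\left(Y,l \right)} = -1 + Y$ ($n{\left(Y,l \right)} = Y - 1 = -1 + Y$)
$D{\left(E,z \right)} = \frac{2 E z}{7}$ ($D{\left(E,z \right)} = - \frac{z \left(-2\right) E}{7} = - \frac{- 2 z E}{7} = - \frac{\left(-2\right) E z}{7} = \frac{2 E z}{7}$)
$- 34 Z{\left(D{\left(4,-3 \right)},n{\left(0,v{\left(4,-4 \right)} \right)} \right)} \left(-1 - 1\right) \left(-14\right) = - 34 - (-1 + 0) \left(-1 - 1\right) \left(-14\right) = - 34 \left(-1\right) \left(-1\right) \left(-2\right) \left(-14\right) = - 34 \cdot 1 \left(-2\right) \left(-14\right) = \left(-34\right) \left(-2\right) \left(-14\right) = 68 \left(-14\right) = -952$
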